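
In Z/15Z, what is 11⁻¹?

Apply the Euclidean algorithm and back-substitute:
15 = 1×11 + 4
11 = 2×4 + 3
4 = 1×3 + 1
3 = 3×1 + 0
gcd(11, 15) = 1, so the inverse exists.
Bézout: 1 = 3×15 − 4×11.
So 11⁻¹ ≡ −4 ≡ 11 (mod 15).

11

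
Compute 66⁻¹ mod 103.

103 = 1·66 + 37
66 = 1·37 + 29
37 = 1·29 + 8
29 = 3·8 + 5
8 = 1·5 + 3
5 = 1·3 + 2
3 = 1·2 + 1
2 = 2·1 + 0
gcd(66, 103) = 1, so the inverse exists.
Bézout: 1 = 25·103 − 39·66.
So 66⁻¹ ≡ −39 ≡ 64 (mod 103).

64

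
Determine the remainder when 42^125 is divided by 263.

125 in binary is 1111101, i.e. 125 = 64 + 32 + 16 + 8 + 4 + 1.
42^1 ≡ 42 (mod 263)
42^2 ≡ 42^2 = 1764 ≡ 186 (mod 263)
42^4 ≡ 186^2 = 34596 ≡ 143 (mod 263)
42^8 ≡ 143^2 = 20449 ≡ 198 (mod 263)
42^16 ≡ 198^2 = 39204 ≡ 17 (mod 263)
42^32 ≡ 17^2 = 289 ≡ 26 (mod 263)
42^64 ≡ 26^2 = 676 ≡ 150 (mod 263)
42^125 = 42^64 · 42^32 · 42^16 · 42^8 · 42^4 · 42^1 ≡ 150 · 26 · 17 · 198 · 143 · 42 (mod 263).
Accumulate the product:
150 · 26 = 3900 ≡ 218
218 · 17 = 3706 ≡ 24
24 · 198 = 4752 ≡ 18
18 · 143 = 2574 ≡ 207
207 · 42 = 8694 ≡ 15

15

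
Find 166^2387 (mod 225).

106

By square-and-multiply:
2387 in binary is 100101010011, i.e. 2387 = 2048 + 256 + 64 + 16 + 2 + 1.
166^1 ≡ 166 (mod 225)
166^2 ≡ 166^2 = 27556 ≡ 106 (mod 225)
166^4 ≡ 106^2 = 11236 ≡ 211 (mod 225)
166^8 ≡ 211^2 = 44521 ≡ 196 (mod 225)
166^16 ≡ 196^2 = 38416 ≡ 166 (mod 225)
166^32 ≡ 166^2 = 27556 ≡ 106 (mod 225)
166^64 ≡ 106^2 = 11236 ≡ 211 (mod 225)
166^128 ≡ 211^2 = 44521 ≡ 196 (mod 225)
166^256 ≡ 196^2 = 38416 ≡ 166 (mod 225)
166^512 ≡ 166^2 = 27556 ≡ 106 (mod 225)
166^1024 ≡ 106^2 = 11236 ≡ 211 (mod 225)
166^2048 ≡ 211^2 = 44521 ≡ 196 (mod 225)
166^2387 = 166^2048 · 166^256 · 166^64 · 166^16 · 166^2 · 166^1 ≡ 196 · 166 · 211 · 166 · 106 · 166 (mod 225).
Accumulate the product:
196 · 166 = 32536 ≡ 136
136 · 211 = 28696 ≡ 121
121 · 166 = 20086 ≡ 61
61 · 106 = 6466 ≡ 166
166 · 166 = 27556 ≡ 106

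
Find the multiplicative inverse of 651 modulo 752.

Apply the Euclidean algorithm and back-substitute:
752 = 1×651 + 101
651 = 6×101 + 45
101 = 2×45 + 11
45 = 4×11 + 1
11 = 11×1 + 0
gcd(651, 752) = 1, so the inverse exists.
Back-substitute for 1:
1 = 1×45 − 4×11
  = −4×101 + 9×45
  = 9×651 − 58×101
  = −58×752 + 67×651
So 651⁻¹ ≡ 67 (mod 752).

67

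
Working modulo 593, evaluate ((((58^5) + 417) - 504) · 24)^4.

46

(58)^5 ≡ 55 (mod 593)
55 + 417 = 472
472 - 504 = -32 ≡ 561 (mod 593)
561 · 24 = 13464 ≡ 418 (mod 593)
(418)^4 ≡ 46 (mod 593)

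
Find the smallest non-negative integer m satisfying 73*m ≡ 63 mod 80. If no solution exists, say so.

71

gcd(73, 80) = 1, so a unique solution mod 80 exists.
73⁻¹ ≡ 57 (mod 80).
m ≡ 57*63 ≡ 71 (mod 80).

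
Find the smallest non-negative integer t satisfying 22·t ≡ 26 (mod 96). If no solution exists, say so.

23

gcd(22, 96) = 2, and 2 | 26, so solutions exist.
Divide through by 2: 11·t mod 48 = 13.
11⁻¹ ≡ 35 (mod 48).
t ≡ 35·13 ≡ 23 (mod 48).
The smallest non-negative solution is t = 23.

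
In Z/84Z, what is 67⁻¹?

79

By the extended Euclidean algorithm:
84 = 1*67 + 17
67 = 3*17 + 16
17 = 1*16 + 1
16 = 16*1 + 0
gcd(67, 84) = 1, so the inverse exists.
Back-substitute for 1:
1 = 1*17 − 1*16
  = −1*67 + 4*17
  = 4*84 − 5*67
So 67⁻¹ ≡ −5 ≡ 79 (mod 84).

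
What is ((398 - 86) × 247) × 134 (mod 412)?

208

398 - 86 = 312
312 × 247 = 77064 ≡ 20 (mod 412)
20 × 134 = 2680 ≡ 208 (mod 412)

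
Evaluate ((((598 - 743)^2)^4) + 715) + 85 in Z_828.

513

598 - 743 = -145 ≡ 683 (mod 828)
(683)^2 ≡ 325 (mod 828)
(325)^4 ≡ 541 (mod 828)
541 + 715 = 1256 ≡ 428 (mod 828)
428 + 85 = 513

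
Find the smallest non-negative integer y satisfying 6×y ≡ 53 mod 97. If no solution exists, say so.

gcd(6, 97) = 1, so a unique solution mod 97 exists.
6⁻¹ ≡ 81 (mod 97).
y ≡ 81×53 ≡ 25 (mod 97).

25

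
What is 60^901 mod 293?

Using repeated squaring:
60^1 ≡ 60 (mod 293)
60^2 ≡ 60^2 = 3600 ≡ 84 (mod 293)
60^4 ≡ 84^2 = 7056 ≡ 24 (mod 293)
60^8 ≡ 24^2 = 576 ≡ 283 (mod 293)
60^16 ≡ 283^2 = 80089 ≡ 100 (mod 293)
60^32 ≡ 100^2 = 10000 ≡ 38 (mod 293)
60^64 ≡ 38^2 = 1444 ≡ 272 (mod 293)
60^128 ≡ 272^2 = 73984 ≡ 148 (mod 293)
60^256 ≡ 148^2 = 21904 ≡ 222 (mod 293)
60^512 ≡ 222^2 = 49284 ≡ 60 (mod 293)
60^901 = 60^512 · 60^256 · 60^128 · 60^4 · 60^1 ≡ 60 · 222 · 148 · 24 · 60 (mod 293).
Accumulate the product:
60 · 222 = 13320 ≡ 135
135 · 148 = 19980 ≡ 56
56 · 24 = 1344 ≡ 172
172 · 60 = 10320 ≡ 65

65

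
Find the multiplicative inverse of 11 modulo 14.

9

Run the extended Euclidean algorithm:
14 = 1×11 + 3
11 = 3×3 + 2
3 = 1×2 + 1
2 = 2×1 + 0
gcd(11, 14) = 1, so the inverse exists.
Back-substitute for 1:
1 = 1×3 − 1×2
  = −1×11 + 4×3
  = 4×14 − 5×11
So 11⁻¹ ≡ −5 ≡ 9 (mod 14).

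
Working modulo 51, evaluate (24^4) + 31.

(24)^4 ≡ 21 (mod 51)
21 + 31 = 52 ≡ 1 (mod 51)

1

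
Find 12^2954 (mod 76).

Compute successive squares:
2954 in binary is 101110001010, i.e. 2954 = 2048 + 512 + 256 + 128 + 8 + 2.
12^1 ≡ 12 (mod 76)
12^2 ≡ 12^2 = 144 ≡ 68 (mod 76)
12^4 ≡ 68^2 = 4624 ≡ 64 (mod 76)
12^8 ≡ 64^2 = 4096 ≡ 68 (mod 76)
12^16 ≡ 68^2 = 4624 ≡ 64 (mod 76)
12^32 ≡ 64^2 = 4096 ≡ 68 (mod 76)
12^64 ≡ 68^2 = 4624 ≡ 64 (mod 76)
12^128 ≡ 64^2 = 4096 ≡ 68 (mod 76)
12^256 ≡ 68^2 = 4624 ≡ 64 (mod 76)
12^512 ≡ 64^2 = 4096 ≡ 68 (mod 76)
12^1024 ≡ 68^2 = 4624 ≡ 64 (mod 76)
12^2048 ≡ 64^2 = 4096 ≡ 68 (mod 76)
12^2954 = 12^2048 · 12^512 · 12^256 · 12^128 · 12^8 · 12^2 ≡ 68 · 68 · 64 · 68 · 68 · 68 (mod 76).
Accumulate the product:
68 · 68 = 4624 ≡ 64
64 · 64 = 4096 ≡ 68
68 · 68 = 4624 ≡ 64
64 · 68 = 4352 ≡ 20
20 · 68 = 1360 ≡ 68

68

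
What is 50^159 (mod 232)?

56

159 in binary is 10011111, i.e. 159 = 128 + 16 + 8 + 4 + 2 + 1.
50^1 ≡ 50 (mod 232)
50^2 ≡ 50^2 = 2500 ≡ 180 (mod 232)
50^4 ≡ 180^2 = 32400 ≡ 152 (mod 232)
50^8 ≡ 152^2 = 23104 ≡ 136 (mod 232)
50^16 ≡ 136^2 = 18496 ≡ 168 (mod 232)
50^32 ≡ 168^2 = 28224 ≡ 152 (mod 232)
50^64 ≡ 152^2 = 23104 ≡ 136 (mod 232)
50^128 ≡ 136^2 = 18496 ≡ 168 (mod 232)
50^159 = 50^128 * 50^16 * 50^8 * 50^4 * 50^2 * 50^1 ≡ 168 * 168 * 136 * 152 * 180 * 50 (mod 232).
Accumulate the product:
168 * 168 = 28224 ≡ 152
152 * 136 = 20672 ≡ 24
24 * 152 = 3648 ≡ 168
168 * 180 = 30240 ≡ 80
80 * 50 = 4000 ≡ 56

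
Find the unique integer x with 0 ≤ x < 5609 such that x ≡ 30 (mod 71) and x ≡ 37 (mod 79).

669

71⁻¹ mod 79: 71*69 ≡ 1 (mod 79), so 71⁻¹ ≡ 69.
x = 30 + 71*((37 − 30)*69 mod 79) = 30 + 71*9 = 669.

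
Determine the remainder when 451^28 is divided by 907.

25

By square-and-multiply:
28 in binary is 11100, i.e. 28 = 16 + 8 + 4.
451^1 ≡ 451 (mod 907)
451^2 ≡ 451^2 = 203401 ≡ 233 (mod 907)
451^4 ≡ 233^2 = 54289 ≡ 776 (mod 907)
451^8 ≡ 776^2 = 602176 ≡ 835 (mod 907)
451^16 ≡ 835^2 = 697225 ≡ 649 (mod 907)
451^28 = 451^16 · 451^8 · 451^4 ≡ 649 · 835 · 776 (mod 907).
Accumulate the product:
649 · 835 = 541915 ≡ 436
436 · 776 = 338336 ≡ 25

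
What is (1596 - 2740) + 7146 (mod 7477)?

6002

1596 - 2740 = -1144 ≡ 6333 (mod 7477)
6333 + 7146 = 13479 ≡ 6002 (mod 7477)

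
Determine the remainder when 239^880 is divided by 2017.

Compute successive squares:
880 in binary is 1101110000, i.e. 880 = 512 + 256 + 64 + 32 + 16.
239^1 ≡ 239 (mod 2017)
239^2 ≡ 239^2 = 57121 ≡ 645 (mod 2017)
239^4 ≡ 645^2 = 416025 ≡ 523 (mod 2017)
239^8 ≡ 523^2 = 273529 ≡ 1234 (mod 2017)
239^16 ≡ 1234^2 = 1522756 ≡ 1938 (mod 2017)
239^32 ≡ 1938^2 = 3755844 ≡ 190 (mod 2017)
239^64 ≡ 190^2 = 36100 ≡ 1811 (mod 2017)
239^128 ≡ 1811^2 = 3279721 ≡ 79 (mod 2017)
239^256 ≡ 79^2 = 6241 ≡ 190 (mod 2017)
239^512 ≡ 190^2 = 36100 ≡ 1811 (mod 2017)
239^880 = 239^512 * 239^256 * 239^64 * 239^32 * 239^16 ≡ 1811 * 190 * 1811 * 190 * 1938 (mod 2017).
Accumulate the product:
1811 * 190 = 344090 ≡ 1200
1200 * 1811 = 2173200 ≡ 891
891 * 190 = 169290 ≡ 1879
1879 * 1938 = 3641502 ≡ 817

817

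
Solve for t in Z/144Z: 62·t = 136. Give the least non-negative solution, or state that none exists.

gcd(62, 144) = 2, and 2 | 136, so solutions exist.
Divide through by 2: 31·t = 68 (mod 72).
31⁻¹ ≡ 7 (mod 72).
t ≡ 7·68 ≡ 44 (mod 72).
The smallest non-negative solution is t = 44.

44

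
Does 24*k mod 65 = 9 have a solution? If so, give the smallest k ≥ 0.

gcd(24, 65) = 1, so a unique solution mod 65 exists.
24⁻¹ ≡ 19 (mod 65).
k ≡ 19*9 ≡ 41 (mod 65).

41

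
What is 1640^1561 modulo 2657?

Using repeated squaring:
1561 in binary is 11000011001, i.e. 1561 = 1024 + 512 + 16 + 8 + 1.
1640^1 ≡ 1640 (mod 2657)
1640^2 ≡ 1640^2 = 2689600 ≡ 716 (mod 2657)
1640^4 ≡ 716^2 = 512656 ≡ 2512 (mod 2657)
1640^8 ≡ 2512^2 = 6310144 ≡ 2426 (mod 2657)
1640^16 ≡ 2426^2 = 5885476 ≡ 221 (mod 2657)
1640^32 ≡ 221^2 = 48841 ≡ 1015 (mod 2657)
1640^64 ≡ 1015^2 = 1030225 ≡ 1966 (mod 2657)
1640^128 ≡ 1966^2 = 3865156 ≡ 1878 (mod 2657)
1640^256 ≡ 1878^2 = 3526884 ≡ 1045 (mod 2657)
1640^512 ≡ 1045^2 = 1092025 ≡ 2655 (mod 2657)
1640^1024 ≡ 2655^2 = 7049025 ≡ 4 (mod 2657)
1640^1561 = 1640^1024 * 1640^512 * 1640^16 * 1640^8 * 1640^1 ≡ 4 * 2655 * 221 * 2426 * 1640 (mod 2657).
Accumulate the product:
4 * 2655 = 10620 ≡ 2649
2649 * 221 = 585429 ≡ 889
889 * 2426 = 2156714 ≡ 1887
1887 * 1640 = 3094680 ≡ 1932

1932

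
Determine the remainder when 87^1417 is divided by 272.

1417 in binary is 10110001001, i.e. 1417 = 1024 + 256 + 128 + 8 + 1.
87^1 ≡ 87 (mod 272)
87^2 ≡ 87^2 = 7569 ≡ 225 (mod 272)
87^4 ≡ 225^2 = 50625 ≡ 33 (mod 272)
87^8 ≡ 33^2 = 1089 ≡ 1 (mod 272)
87^16 ≡ 1^2 = 1 (mod 272)
87^32 ≡ 1^2 = 1 (mod 272)
87^64 ≡ 1^2 = 1 (mod 272)
87^128 ≡ 1^2 = 1 (mod 272)
87^256 ≡ 1^2 = 1 (mod 272)
87^512 ≡ 1^2 = 1 (mod 272)
87^1024 ≡ 1^2 = 1 (mod 272)
87^1417 = 87^1024 · 87^256 · 87^128 · 87^8 · 87^1 ≡ 1 · 1 · 1 · 1 · 87 (mod 272).
Accumulate the product:
1 · 1 = 1
1 · 1 = 1
1 · 1 = 1
1 · 87 = 87

87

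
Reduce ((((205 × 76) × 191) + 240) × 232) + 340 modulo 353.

205 × 76 = 15580 ≡ 48 (mod 353)
48 × 191 = 9168 ≡ 343 (mod 353)
343 + 240 = 583 ≡ 230 (mod 353)
230 × 232 = 53360 ≡ 57 (mod 353)
57 + 340 = 397 ≡ 44 (mod 353)

44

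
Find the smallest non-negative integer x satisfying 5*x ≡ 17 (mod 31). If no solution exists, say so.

22

gcd(5, 31) = 1, so a unique solution mod 31 exists.
5⁻¹ ≡ 25 (mod 31).
x ≡ 25*17 ≡ 22 (mod 31).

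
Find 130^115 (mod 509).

Using repeated squaring:
130^1 ≡ 130 (mod 509)
130^2 ≡ 130^2 = 16900 ≡ 103 (mod 509)
130^4 ≡ 103^2 = 10609 ≡ 429 (mod 509)
130^8 ≡ 429^2 = 184041 ≡ 292 (mod 509)
130^16 ≡ 292^2 = 85264 ≡ 261 (mod 509)
130^32 ≡ 261^2 = 68121 ≡ 424 (mod 509)
130^64 ≡ 424^2 = 179776 ≡ 99 (mod 509)
130^115 = 130^64 × 130^32 × 130^16 × 130^2 × 130^1 ≡ 99 × 424 × 261 × 103 × 130 (mod 509).
Accumulate the product:
99 × 424 = 41976 ≡ 238
238 × 261 = 62118 ≡ 20
20 × 103 = 2060 ≡ 24
24 × 130 = 3120 ≡ 66

66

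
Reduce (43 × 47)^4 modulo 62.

43 × 47 = 2021 ≡ 37 (mod 62)
(37)^4 ≡ 25 (mod 62)

25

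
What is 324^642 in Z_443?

Using repeated squaring:
642 in binary is 1010000010, i.e. 642 = 512 + 128 + 2.
324^1 ≡ 324 (mod 443)
324^2 ≡ 324^2 = 104976 ≡ 428 (mod 443)
324^4 ≡ 428^2 = 183184 ≡ 225 (mod 443)
324^8 ≡ 225^2 = 50625 ≡ 123 (mod 443)
324^16 ≡ 123^2 = 15129 ≡ 67 (mod 443)
324^32 ≡ 67^2 = 4489 ≡ 59 (mod 443)
324^64 ≡ 59^2 = 3481 ≡ 380 (mod 443)
324^128 ≡ 380^2 = 144400 ≡ 425 (mod 443)
324^256 ≡ 425^2 = 180625 ≡ 324 (mod 443)
324^512 ≡ 324^2 = 104976 ≡ 428 (mod 443)
324^642 = 324^512 × 324^128 × 324^2 ≡ 428 × 425 × 428 (mod 443).
Accumulate the product:
428 × 425 = 181900 ≡ 270
270 × 428 = 115560 ≡ 380

380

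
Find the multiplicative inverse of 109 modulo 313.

313 = 2*109 + 95
109 = 1*95 + 14
95 = 6*14 + 11
14 = 1*11 + 3
11 = 3*3 + 2
3 = 1*2 + 1
2 = 2*1 + 0
gcd(109, 313) = 1, so the inverse exists.
Back-substitute for 1:
1 = 1*3 − 1*2
  = −1*11 + 4*3
  = 4*14 − 5*11
  = −5*95 + 34*14
  = 34*109 − 39*95
  = −39*313 + 112*109
So 109⁻¹ ≡ 112 (mod 313).

112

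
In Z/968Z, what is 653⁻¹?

Run the extended Euclidean algorithm:
968 = 1·653 + 315
653 = 2·315 + 23
315 = 13·23 + 16
23 = 1·16 + 7
16 = 2·7 + 2
7 = 3·2 + 1
2 = 2·1 + 0
gcd(653, 968) = 1, so the inverse exists.
Bézout: 1 = −284·968 + 421·653.
So 653⁻¹ ≡ 421 (mod 968).

421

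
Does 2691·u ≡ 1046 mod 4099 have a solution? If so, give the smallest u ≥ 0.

2008

gcd(2691, 4099) = 1, so a unique solution mod 4099 exists.
2691⁻¹ ≡ 2361 (mod 4099).
u ≡ 2361·1046 ≡ 2008 (mod 4099).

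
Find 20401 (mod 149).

20401 = 136·149 + 137, so 20401 ≡ 137 (mod 149).

137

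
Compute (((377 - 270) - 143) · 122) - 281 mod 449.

377 - 270 = 107
107 - 143 = -36 ≡ 413 (mod 449)
413 · 122 = 50386 ≡ 98 (mod 449)
98 - 281 = -183 ≡ 266 (mod 449)

266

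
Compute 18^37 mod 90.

37 in binary is 100101, i.e. 37 = 32 + 4 + 1.
18^1 ≡ 18 (mod 90)
18^2 ≡ 18^2 = 324 ≡ 54 (mod 90)
18^4 ≡ 54^2 = 2916 ≡ 36 (mod 90)
18^8 ≡ 36^2 = 1296 ≡ 36 (mod 90)
18^16 ≡ 36^2 = 1296 ≡ 36 (mod 90)
18^32 ≡ 36^2 = 1296 ≡ 36 (mod 90)
18^37 = 18^32 × 18^4 × 18^1 ≡ 36 × 36 × 18 (mod 90).
Accumulate the product:
36 × 36 = 1296 ≡ 36
36 × 18 = 648 ≡ 18

18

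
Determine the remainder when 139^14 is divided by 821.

Compute successive squares:
139^1 ≡ 139 (mod 821)
139^2 ≡ 139^2 = 19321 ≡ 438 (mod 821)
139^4 ≡ 438^2 = 191844 ≡ 551 (mod 821)
139^8 ≡ 551^2 = 303601 ≡ 652 (mod 821)
139^14 = 139^8 × 139^4 × 139^2 ≡ 652 × 551 × 438 (mod 821).
Accumulate the product:
652 × 551 = 359252 ≡ 475
475 × 438 = 208050 ≡ 337

337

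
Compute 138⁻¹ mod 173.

84

By the extended Euclidean algorithm:
173 = 1·138 + 35
138 = 3·35 + 33
35 = 1·33 + 2
33 = 16·2 + 1
2 = 2·1 + 0
gcd(138, 173) = 1, so the inverse exists.
Back-substitute for 1:
1 = 1·33 − 16·2
  = −16·35 + 17·33
  = 17·138 − 67·35
  = −67·173 + 84·138
So 138⁻¹ ≡ 84 (mod 173).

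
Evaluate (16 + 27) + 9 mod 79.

52

16 + 27 = 43
43 + 9 = 52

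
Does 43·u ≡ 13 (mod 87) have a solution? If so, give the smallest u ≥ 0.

gcd(43, 87) = 1, so a unique solution mod 87 exists.
43⁻¹ ≡ 85 (mod 87).
u ≡ 85·13 ≡ 61 (mod 87).

61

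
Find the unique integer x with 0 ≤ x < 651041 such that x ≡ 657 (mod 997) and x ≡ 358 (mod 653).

997⁻¹ mod 653: 997*112 ≡ 1 (mod 653), so 997⁻¹ ≡ 112.
x = 657 + 997*((358 − 657)*112 mod 653) = 657 + 997*468 = 467253.

467253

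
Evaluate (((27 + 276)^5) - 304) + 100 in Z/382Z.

27 + 276 = 303
(303)^5 ≡ 205 (mod 382)
205 - 304 = -99 ≡ 283 (mod 382)
283 + 100 = 383 ≡ 1 (mod 382)

1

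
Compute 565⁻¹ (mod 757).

619

Apply the Euclidean algorithm and back-substitute:
757 = 1×565 + 192
565 = 2×192 + 181
192 = 1×181 + 11
181 = 16×11 + 5
11 = 2×5 + 1
5 = 5×1 + 0
gcd(565, 757) = 1, so the inverse exists.
Back-substitute for 1:
1 = 1×11 − 2×5
  = −2×181 + 33×11
  = 33×192 − 35×181
  = −35×565 + 103×192
  = 103×757 − 138×565
So 565⁻¹ ≡ −138 ≡ 619 (mod 757).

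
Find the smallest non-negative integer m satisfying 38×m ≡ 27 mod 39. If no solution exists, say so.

gcd(38, 39) = 1, so a unique solution mod 39 exists.
38⁻¹ ≡ 38 (mod 39).
m ≡ 38×27 ≡ 12 (mod 39).

12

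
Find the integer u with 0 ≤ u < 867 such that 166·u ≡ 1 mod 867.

867 = 5×166 + 37
166 = 4×37 + 18
37 = 2×18 + 1
18 = 18×1 + 0
gcd(166, 867) = 1, so the inverse exists.
Back-substitute for 1:
1 = 1×37 − 2×18
  = −2×166 + 9×37
  = 9×867 − 47×166
So 166⁻¹ ≡ −47 ≡ 820 (mod 867).

820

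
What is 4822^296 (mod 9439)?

By square-and-multiply:
296 in binary is 100101000, i.e. 296 = 256 + 32 + 8.
4822^1 ≡ 4822 (mod 9439)
4822^2 ≡ 4822^2 = 23251684 ≡ 3427 (mod 9439)
4822^4 ≡ 3427^2 = 11744329 ≡ 2213 (mod 9439)
4822^8 ≡ 2213^2 = 4897369 ≡ 7967 (mod 9439)
4822^16 ≡ 7967^2 = 63473089 ≡ 5253 (mod 9439)
4822^32 ≡ 5253^2 = 27594009 ≡ 3812 (mod 9439)
4822^64 ≡ 3812^2 = 14531344 ≡ 4723 (mod 9439)
4822^128 ≡ 4723^2 = 22306729 ≡ 2372 (mod 9439)
4822^256 ≡ 2372^2 = 5626384 ≡ 740 (mod 9439)
4822^296 = 4822^256 × 4822^32 × 4822^8 ≡ 740 × 3812 × 7967 (mod 9439).
Accumulate the product:
740 × 3812 = 2820880 ≡ 8058
8058 × 7967 = 64198086 ≡ 3447

3447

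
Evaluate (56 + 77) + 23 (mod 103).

53

56 + 77 = 133 ≡ 30 (mod 103)
30 + 23 = 53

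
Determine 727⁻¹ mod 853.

88

Apply the Euclidean algorithm and back-substitute:
853 = 1×727 + 126
727 = 5×126 + 97
126 = 1×97 + 29
97 = 3×29 + 10
29 = 2×10 + 9
10 = 1×9 + 1
9 = 9×1 + 0
gcd(727, 853) = 1, so the inverse exists.
Back-substitute for 1:
1 = 1×10 − 1×9
  = −1×29 + 3×10
  = 3×97 − 10×29
  = −10×126 + 13×97
  = 13×727 − 75×126
  = −75×853 + 88×727
So 727⁻¹ ≡ 88 (mod 853).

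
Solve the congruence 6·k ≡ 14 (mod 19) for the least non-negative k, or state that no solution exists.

15

gcd(6, 19) = 1, so a unique solution mod 19 exists.
6⁻¹ ≡ 16 (mod 19).
k ≡ 16·14 ≡ 15 (mod 19).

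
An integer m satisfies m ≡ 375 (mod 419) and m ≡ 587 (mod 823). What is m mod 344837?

58197

419⁻¹ mod 823: 419*55 ≡ 1 (mod 823), so 419⁻¹ ≡ 55.
m = 375 + 419*((587 − 375)*55 mod 823) = 375 + 419*138 = 58197.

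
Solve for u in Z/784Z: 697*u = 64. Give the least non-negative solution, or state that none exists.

gcd(697, 784) = 1, so a unique solution mod 784 exists.
697⁻¹ ≡ 9 (mod 784).
u ≡ 9*64 ≡ 576 (mod 784).

576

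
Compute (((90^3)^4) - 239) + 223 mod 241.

189

(90)^3 ≡ 216 (mod 241)
(216)^4 ≡ 205 (mod 241)
205 - 239 = -34 ≡ 207 (mod 241)
207 + 223 = 430 ≡ 189 (mod 241)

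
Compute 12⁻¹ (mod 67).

28

67 = 5*12 + 7
12 = 1*7 + 5
7 = 1*5 + 2
5 = 2*2 + 1
2 = 2*1 + 0
gcd(12, 67) = 1, so the inverse exists.
Back-substitute for 1:
1 = 1*5 − 2*2
  = −2*7 + 3*5
  = 3*12 − 5*7
  = −5*67 + 28*12
So 12⁻¹ ≡ 28 (mod 67).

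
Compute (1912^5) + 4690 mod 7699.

(1912)^5 ≡ 5554 (mod 7699)
5554 + 4690 = 10244 ≡ 2545 (mod 7699)

2545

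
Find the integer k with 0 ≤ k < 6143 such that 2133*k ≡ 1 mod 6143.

72

Run the extended Euclidean algorithm:
6143 = 2×2133 + 1877
2133 = 1×1877 + 256
1877 = 7×256 + 85
256 = 3×85 + 1
85 = 85×1 + 0
gcd(2133, 6143) = 1, so the inverse exists.
Bézout: 1 = −25×6143 + 72×2133.
So 2133⁻¹ ≡ 72 (mod 6143).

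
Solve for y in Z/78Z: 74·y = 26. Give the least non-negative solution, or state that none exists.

13

gcd(74, 78) = 2, and 2 | 26, so solutions exist.
Divide through by 2: 37·y ≡ 13 (mod 39).
37⁻¹ ≡ 19 (mod 39).
y ≡ 19·13 ≡ 13 (mod 39).
The smallest non-negative solution is y = 13.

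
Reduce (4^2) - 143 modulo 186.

(4)^2 ≡ 16 (mod 186)
16 - 143 = -127 ≡ 59 (mod 186)

59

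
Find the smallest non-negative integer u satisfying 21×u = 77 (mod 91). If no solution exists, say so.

8

gcd(21, 91) = 7, and 7 | 77, so solutions exist.
Divide through by 7: 3×u ≡ 11 mod 13.
3⁻¹ ≡ 9 (mod 13).
u ≡ 9×11 ≡ 8 (mod 13).
The smallest non-negative solution is u = 8.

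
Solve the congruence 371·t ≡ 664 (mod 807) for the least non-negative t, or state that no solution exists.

650

gcd(371, 807) = 1, so a unique solution mod 807 exists.
371⁻¹ ≡ 509 (mod 807).
t ≡ 509·664 ≡ 650 (mod 807).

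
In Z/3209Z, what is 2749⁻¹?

3209 = 1×2749 + 460
2749 = 5×460 + 449
460 = 1×449 + 11
449 = 40×11 + 9
11 = 1×9 + 2
9 = 4×2 + 1
2 = 2×1 + 0
gcd(2749, 3209) = 1, so the inverse exists.
Back-substitute for 1:
1 = 1×9 − 4×2
  = −4×11 + 5×9
  = 5×449 − 204×11
  = −204×460 + 209×449
  = 209×2749 − 1249×460
  = −1249×3209 + 1458×2749
So 2749⁻¹ ≡ 1458 (mod 3209).

1458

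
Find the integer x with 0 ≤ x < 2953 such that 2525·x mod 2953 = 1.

Run the extended Euclidean algorithm:
2953 = 1*2525 + 428
2525 = 5*428 + 385
428 = 1*385 + 43
385 = 8*43 + 41
43 = 1*41 + 2
41 = 20*2 + 1
2 = 2*1 + 0
gcd(2525, 2953) = 1, so the inverse exists.
Back-substitute for 1:
1 = 1*41 − 20*2
  = −20*43 + 21*41
  = 21*385 − 188*43
  = −188*428 + 209*385
  = 209*2525 − 1233*428
  = −1233*2953 + 1442*2525
So 2525⁻¹ ≡ 1442 (mod 2953).

1442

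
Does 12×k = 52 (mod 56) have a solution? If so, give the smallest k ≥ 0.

9

gcd(12, 56) = 4, and 4 | 52, so solutions exist.
Divide through by 4: 3×k ≡ 13 mod 14.
3⁻¹ ≡ 5 (mod 14).
k ≡ 5×13 ≡ 9 (mod 14).
The smallest non-negative solution is k = 9.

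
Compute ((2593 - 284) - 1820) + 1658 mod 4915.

2593 - 284 = 2309
2309 - 1820 = 489
489 + 1658 = 2147

2147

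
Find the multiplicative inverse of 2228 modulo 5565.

557

5565 = 2*2228 + 1109
2228 = 2*1109 + 10
1109 = 110*10 + 9
10 = 1*9 + 1
9 = 9*1 + 0
gcd(2228, 5565) = 1, so the inverse exists.
Back-substitute for 1:
1 = 1*10 − 1*9
  = −1*1109 + 111*10
  = 111*2228 − 223*1109
  = −223*5565 + 557*2228
So 2228⁻¹ ≡ 557 (mod 5565).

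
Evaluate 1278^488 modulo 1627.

1056

Using repeated squaring:
488 in binary is 111101000, i.e. 488 = 256 + 128 + 64 + 32 + 8.
1278^1 ≡ 1278 (mod 1627)
1278^2 ≡ 1278^2 = 1633284 ≡ 1403 (mod 1627)
1278^4 ≡ 1403^2 = 1968409 ≡ 1366 (mod 1627)
1278^8 ≡ 1366^2 = 1865956 ≡ 1414 (mod 1627)
1278^16 ≡ 1414^2 = 1999396 ≡ 1440 (mod 1627)
1278^32 ≡ 1440^2 = 2073600 ≡ 802 (mod 1627)
1278^64 ≡ 802^2 = 643204 ≡ 539 (mod 1627)
1278^128 ≡ 539^2 = 290521 ≡ 915 (mod 1627)
1278^256 ≡ 915^2 = 837225 ≡ 947 (mod 1627)
1278^488 = 1278^256 · 1278^128 · 1278^64 · 1278^32 · 1278^8 ≡ 947 · 915 · 539 · 802 · 1414 (mod 1627).
Accumulate the product:
947 · 915 = 866505 ≡ 941
941 · 539 = 507199 ≡ 1202
1202 · 802 = 964004 ≡ 820
820 · 1414 = 1159480 ≡ 1056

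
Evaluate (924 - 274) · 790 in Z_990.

680

924 - 274 = 650
650 · 790 = 513500 ≡ 680 (mod 990)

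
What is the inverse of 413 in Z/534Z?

Run the extended Euclidean algorithm:
534 = 1·413 + 121
413 = 3·121 + 50
121 = 2·50 + 21
50 = 2·21 + 8
21 = 2·8 + 5
8 = 1·5 + 3
5 = 1·3 + 2
3 = 1·2 + 1
2 = 2·1 + 0
gcd(413, 534) = 1, so the inverse exists.
Bézout: 1 = −157·534 + 203·413.
So 413⁻¹ ≡ 203 (mod 534).

203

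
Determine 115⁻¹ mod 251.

227

By the extended Euclidean algorithm:
251 = 2*115 + 21
115 = 5*21 + 10
21 = 2*10 + 1
10 = 10*1 + 0
gcd(115, 251) = 1, so the inverse exists.
Bézout: 1 = 11*251 − 24*115.
So 115⁻¹ ≡ −24 ≡ 227 (mod 251).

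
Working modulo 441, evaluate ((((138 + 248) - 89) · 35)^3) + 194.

194

138 + 248 = 386
386 - 89 = 297
297 · 35 = 10395 ≡ 252 (mod 441)
(252)^3 ≡ 0 (mod 441)
0 + 194 = 194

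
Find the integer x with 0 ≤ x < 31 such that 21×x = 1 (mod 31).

3

Run the extended Euclidean algorithm:
31 = 1·21 + 10
21 = 2·10 + 1
10 = 10·1 + 0
gcd(21, 31) = 1, so the inverse exists.
Bézout: 1 = −2·31 + 3·21.
So 21⁻¹ ≡ 3 (mod 31).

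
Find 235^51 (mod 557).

276

By square-and-multiply:
235^1 ≡ 235 (mod 557)
235^2 ≡ 235^2 = 55225 ≡ 82 (mod 557)
235^4 ≡ 82^2 = 6724 ≡ 40 (mod 557)
235^8 ≡ 40^2 = 1600 ≡ 486 (mod 557)
235^16 ≡ 486^2 = 236196 ≡ 28 (mod 557)
235^32 ≡ 28^2 = 784 ≡ 227 (mod 557)
235^51 = 235^32 × 235^16 × 235^2 × 235^1 ≡ 227 × 28 × 82 × 235 (mod 557).
Accumulate the product:
227 × 28 = 6356 ≡ 229
229 × 82 = 18778 ≡ 397
397 × 235 = 93295 ≡ 276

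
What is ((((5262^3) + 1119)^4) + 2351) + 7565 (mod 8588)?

5285

(5262)^3 ≡ 436 (mod 8588)
436 + 1119 = 1555
(1555)^4 ≡ 3957 (mod 8588)
3957 + 2351 = 6308
6308 + 7565 = 13873 ≡ 5285 (mod 8588)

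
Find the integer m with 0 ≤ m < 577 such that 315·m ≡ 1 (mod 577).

196

Run the extended Euclidean algorithm:
577 = 1·315 + 262
315 = 1·262 + 53
262 = 4·53 + 50
53 = 1·50 + 3
50 = 16·3 + 2
3 = 1·2 + 1
2 = 2·1 + 0
gcd(315, 577) = 1, so the inverse exists.
Bézout: 1 = −107·577 + 196·315.
So 315⁻¹ ≡ 196 (mod 577).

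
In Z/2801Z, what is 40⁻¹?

2731

Apply the Euclidean algorithm and back-substitute:
2801 = 70*40 + 1
40 = 40*1 + 0
gcd(40, 2801) = 1, so the inverse exists.
Back-substitute for 1:
1 = 1*2801 − 70*40
So 40⁻¹ ≡ −70 ≡ 2731 (mod 2801).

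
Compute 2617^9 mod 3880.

9 in binary is 1001, i.e. 9 = 8 + 1.
2617^1 ≡ 2617 (mod 3880)
2617^2 ≡ 2617^2 = 6848689 ≡ 489 (mod 3880)
2617^4 ≡ 489^2 = 239121 ≡ 2441 (mod 3880)
2617^8 ≡ 2441^2 = 5958481 ≡ 2681 (mod 3880)
2617^9 = 2617^8 × 2617^1 ≡ 2681 × 2617 (mod 3880).
2681 × 2617 = 7016177 ≡ 1137 (mod 3880).

1137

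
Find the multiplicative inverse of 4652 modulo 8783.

2849

8783 = 1·4652 + 4131
4652 = 1·4131 + 521
4131 = 7·521 + 484
521 = 1·484 + 37
484 = 13·37 + 3
37 = 12·3 + 1
3 = 3·1 + 0
gcd(4652, 8783) = 1, so the inverse exists.
Back-substitute for 1:
1 = 1·37 − 12·3
  = −12·484 + 157·37
  = 157·521 − 169·484
  = −169·4131 + 1340·521
  = 1340·4652 − 1509·4131
  = −1509·8783 + 2849·4652
So 4652⁻¹ ≡ 2849 (mod 8783).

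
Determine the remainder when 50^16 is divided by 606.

Compute successive squares:
50^1 ≡ 50 (mod 606)
50^2 ≡ 50^2 = 2500 ≡ 76 (mod 606)
50^4 ≡ 76^2 = 5776 ≡ 322 (mod 606)
50^8 ≡ 322^2 = 103684 ≡ 58 (mod 606)
50^16 ≡ 58^2 = 3364 ≡ 334 (mod 606)
So 50^16 ≡ 334 (mod 606).

334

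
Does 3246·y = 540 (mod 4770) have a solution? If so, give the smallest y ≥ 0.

gcd(3246, 4770) = 6, and 6 | 540, so solutions exist.
Divide through by 6: 541·y ≡ 90 mod 795.
541⁻¹ ≡ 241 (mod 795).
y ≡ 241·90 ≡ 225 (mod 795).
The smallest non-negative solution is y = 225.

225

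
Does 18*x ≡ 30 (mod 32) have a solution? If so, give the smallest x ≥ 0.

7

gcd(18, 32) = 2, and 2 | 30, so solutions exist.
Divide through by 2: 9*x ≡ 15 mod 16.
9⁻¹ ≡ 9 (mod 16).
x ≡ 9*15 ≡ 7 (mod 16).
The smallest non-negative solution is x = 7.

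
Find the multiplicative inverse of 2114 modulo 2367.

1394

Apply the Euclidean algorithm and back-substitute:
2367 = 1·2114 + 253
2114 = 8·253 + 90
253 = 2·90 + 73
90 = 1·73 + 17
73 = 4·17 + 5
17 = 3·5 + 2
5 = 2·2 + 1
2 = 2·1 + 0
gcd(2114, 2367) = 1, so the inverse exists.
Bézout: 1 = 869·2367 − 973·2114.
So 2114⁻¹ ≡ −973 ≡ 1394 (mod 2367).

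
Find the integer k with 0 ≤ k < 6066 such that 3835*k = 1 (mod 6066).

By the extended Euclidean algorithm:
6066 = 1×3835 + 2231
3835 = 1×2231 + 1604
2231 = 1×1604 + 627
1604 = 2×627 + 350
627 = 1×350 + 277
350 = 1×277 + 73
277 = 3×73 + 58
73 = 1×58 + 15
58 = 3×15 + 13
15 = 1×13 + 2
13 = 6×2 + 1
2 = 2×1 + 0
gcd(3835, 6066) = 1, so the inverse exists.
Back-substitute for 1:
1 = 1×13 − 6×2
  = −6×15 + 7×13
  = 7×58 − 27×15
  = −27×73 + 34×58
  = 34×277 − 129×73
  = −129×350 + 163×277
  = 163×627 − 292×350
  = −292×1604 + 747×627
  = 747×2231 − 1039×1604
  = −1039×3835 + 1786×2231
  = 1786×6066 − 2825×3835
So 3835⁻¹ ≡ −2825 ≡ 3241 (mod 6066).

3241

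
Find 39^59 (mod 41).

59 in binary is 111011, i.e. 59 = 32 + 16 + 8 + 2 + 1.
39^1 ≡ 39 (mod 41)
39^2 ≡ 39^2 = 1521 ≡ 4 (mod 41)
39^4 ≡ 4^2 = 16 (mod 41)
39^8 ≡ 16^2 = 256 ≡ 10 (mod 41)
39^16 ≡ 10^2 = 100 ≡ 18 (mod 41)
39^32 ≡ 18^2 = 324 ≡ 37 (mod 41)
39^59 = 39^32 · 39^16 · 39^8 · 39^2 · 39^1 ≡ 37 · 18 · 10 · 4 · 39 (mod 41).
Accumulate the product:
37 · 18 = 666 ≡ 10
10 · 10 = 100 ≡ 18
18 · 4 = 72 ≡ 31
31 · 39 = 1209 ≡ 20

20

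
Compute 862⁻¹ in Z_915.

328

915 = 1*862 + 53
862 = 16*53 + 14
53 = 3*14 + 11
14 = 1*11 + 3
11 = 3*3 + 2
3 = 1*2 + 1
2 = 2*1 + 0
gcd(862, 915) = 1, so the inverse exists.
Back-substitute for 1:
1 = 1*3 − 1*2
  = −1*11 + 4*3
  = 4*14 − 5*11
  = −5*53 + 19*14
  = 19*862 − 309*53
  = −309*915 + 328*862
So 862⁻¹ ≡ 328 (mod 915).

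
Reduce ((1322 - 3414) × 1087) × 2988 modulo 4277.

1322 - 3414 = -2092 ≡ 2185 (mod 4277)
2185 × 1087 = 2375095 ≡ 1360 (mod 4277)
1360 × 2988 = 4063680 ≡ 530 (mod 4277)

530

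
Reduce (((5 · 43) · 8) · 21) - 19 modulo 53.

8

5 · 43 = 215 ≡ 3 (mod 53)
3 · 8 = 24
24 · 21 = 504 ≡ 27 (mod 53)
27 - 19 = 8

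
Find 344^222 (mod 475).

Using repeated squaring:
222 in binary is 11011110, i.e. 222 = 128 + 64 + 16 + 8 + 4 + 2.
344^1 ≡ 344 (mod 475)
344^2 ≡ 344^2 = 118336 ≡ 61 (mod 475)
344^4 ≡ 61^2 = 3721 ≡ 396 (mod 475)
344^8 ≡ 396^2 = 156816 ≡ 66 (mod 475)
344^16 ≡ 66^2 = 4356 ≡ 81 (mod 475)
344^32 ≡ 81^2 = 6561 ≡ 386 (mod 475)
344^64 ≡ 386^2 = 148996 ≡ 321 (mod 475)
344^128 ≡ 321^2 = 103041 ≡ 441 (mod 475)
344^222 = 344^128 × 344^64 × 344^16 × 344^8 × 344^4 × 344^2 ≡ 441 × 321 × 81 × 66 × 396 × 61 (mod 475).
Accumulate the product:
441 × 321 = 141561 ≡ 11
11 × 81 = 891 ≡ 416
416 × 66 = 27456 ≡ 381
381 × 396 = 150876 ≡ 301
301 × 61 = 18361 ≡ 311

311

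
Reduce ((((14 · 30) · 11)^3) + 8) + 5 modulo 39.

34

14 · 30 = 420 ≡ 30 (mod 39)
30 · 11 = 330 ≡ 18 (mod 39)
(18)^3 ≡ 21 (mod 39)
21 + 8 = 29
29 + 5 = 34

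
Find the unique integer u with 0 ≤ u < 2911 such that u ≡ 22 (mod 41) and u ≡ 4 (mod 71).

41⁻¹ mod 71: 41*26 ≡ 1 (mod 71), so 41⁻¹ ≡ 26.
u = 22 + 41*((4 − 22)*26 mod 71) = 22 + 41*29 = 1211.
Check: 1211 mod 41 = 22, 1211 mod 71 = 4. ✓

1211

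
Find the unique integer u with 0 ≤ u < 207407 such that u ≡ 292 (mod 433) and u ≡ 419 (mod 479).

192977

433⁻¹ mod 479: 433*177 ≡ 1 (mod 479), so 433⁻¹ ≡ 177.
u = 292 + 433*((419 − 292)*177 mod 479) = 292 + 433*445 = 192977.
Check: 192977 mod 433 = 292, 192977 mod 479 = 419. ✓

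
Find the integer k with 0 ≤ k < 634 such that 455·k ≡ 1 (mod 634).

85

Apply the Euclidean algorithm and back-substitute:
634 = 1·455 + 179
455 = 2·179 + 97
179 = 1·97 + 82
97 = 1·82 + 15
82 = 5·15 + 7
15 = 2·7 + 1
7 = 7·1 + 0
gcd(455, 634) = 1, so the inverse exists.
Back-substitute for 1:
1 = 1·15 − 2·7
  = −2·82 + 11·15
  = 11·97 − 13·82
  = −13·179 + 24·97
  = 24·455 − 61·179
  = −61·634 + 85·455
So 455⁻¹ ≡ 85 (mod 634).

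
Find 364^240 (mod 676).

By square-and-multiply:
240 in binary is 11110000, i.e. 240 = 128 + 64 + 32 + 16.
364^1 ≡ 364 (mod 676)
364^2 ≡ 364^2 = 132496 ≡ 0 (mod 676)
364^4 ≡ 0^2 = 0 (mod 676)
364^8 ≡ 0^2 = 0 (mod 676)
364^16 ≡ 0^2 = 0 (mod 676)
364^32 ≡ 0^2 = 0 (mod 676)
364^64 ≡ 0^2 = 0 (mod 676)
364^128 ≡ 0^2 = 0 (mod 676)
364^240 = 364^128 · 364^64 · 364^32 · 364^16 ≡ 0 · 0 · 0 · 0 (mod 676).
Accumulate the product:
0 · 0 = 0
0 · 0 = 0
0 · 0 = 0

0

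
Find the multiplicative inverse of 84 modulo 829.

829 = 9×84 + 73
84 = 1×73 + 11
73 = 6×11 + 7
11 = 1×7 + 4
7 = 1×4 + 3
4 = 1×3 + 1
3 = 3×1 + 0
gcd(84, 829) = 1, so the inverse exists.
Bézout: 1 = −23×829 + 227×84.
So 84⁻¹ ≡ 227 (mod 829).

227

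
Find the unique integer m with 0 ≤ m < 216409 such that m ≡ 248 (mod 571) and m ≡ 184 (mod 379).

72194

571⁻¹ mod 379: 571×152 ≡ 1 (mod 379), so 571⁻¹ ≡ 152.
m = 248 + 571×((184 − 248)×152 mod 379) = 248 + 571×126 = 72194.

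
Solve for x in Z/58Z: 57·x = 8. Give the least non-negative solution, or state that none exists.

50

gcd(57, 58) = 1, so a unique solution mod 58 exists.
57⁻¹ ≡ 57 (mod 58).
x ≡ 57·8 ≡ 50 (mod 58).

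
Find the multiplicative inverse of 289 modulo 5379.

Apply the Euclidean algorithm and back-substitute:
5379 = 18·289 + 177
289 = 1·177 + 112
177 = 1·112 + 65
112 = 1·65 + 47
65 = 1·47 + 18
47 = 2·18 + 11
18 = 1·11 + 7
11 = 1·7 + 4
7 = 1·4 + 3
4 = 1·3 + 1
3 = 3·1 + 0
gcd(289, 5379) = 1, so the inverse exists.
Bézout: 1 = −80·5379 + 1489·289.
So 289⁻¹ ≡ 1489 (mod 5379).

1489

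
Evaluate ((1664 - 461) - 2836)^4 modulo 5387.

1664 - 461 = 1203
1203 - 2836 = -1633 ≡ 3754 (mod 5387)
(3754)^4 ≡ 4602 (mod 5387)

4602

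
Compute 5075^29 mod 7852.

29 in binary is 11101, i.e. 29 = 16 + 8 + 4 + 1.
5075^1 ≡ 5075 (mod 7852)
5075^2 ≡ 5075^2 = 25755625 ≡ 1065 (mod 7852)
5075^4 ≡ 1065^2 = 1134225 ≡ 3537 (mod 7852)
5075^8 ≡ 3537^2 = 12510369 ≡ 2133 (mod 7852)
5075^16 ≡ 2133^2 = 4549689 ≡ 3381 (mod 7852)
5075^29 = 5075^16 · 5075^8 · 5075^4 · 5075^1 ≡ 3381 · 2133 · 3537 · 5075 (mod 7852).
Accumulate the product:
3381 · 2133 = 7211673 ≡ 3537
3537 · 3537 = 12510369 ≡ 2133
2133 · 5075 = 10824975 ≡ 4919

4919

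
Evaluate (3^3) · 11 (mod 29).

7

(3)^3 ≡ 27 (mod 29)
27 · 11 = 297 ≡ 7 (mod 29)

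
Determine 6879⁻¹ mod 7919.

Apply the Euclidean algorithm and back-substitute:
7919 = 1·6879 + 1040
6879 = 6·1040 + 639
1040 = 1·639 + 401
639 = 1·401 + 238
401 = 1·238 + 163
238 = 1·163 + 75
163 = 2·75 + 13
75 = 5·13 + 10
13 = 1·10 + 3
10 = 3·3 + 1
3 = 3·1 + 0
gcd(6879, 7919) = 1, so the inverse exists.
Back-substitute for 1:
1 = 1·10 − 3·3
  = −3·13 + 4·10
  = 4·75 − 23·13
  = −23·163 + 50·75
  = 50·238 − 73·163
  = −73·401 + 123·238
  = 123·639 − 196·401
  = −196·1040 + 319·639
  = 319·6879 − 2110·1040
  = −2110·7919 + 2429·6879
So 6879⁻¹ ≡ 2429 (mod 7919).

2429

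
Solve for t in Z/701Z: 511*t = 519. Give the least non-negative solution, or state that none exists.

547

gcd(511, 701) = 1, so a unique solution mod 701 exists.
511⁻¹ ≡ 594 (mod 701).
t ≡ 594*519 ≡ 547 (mod 701).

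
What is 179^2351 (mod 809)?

2351 in binary is 100100101111, i.e. 2351 = 2048 + 256 + 32 + 8 + 4 + 2 + 1.
179^1 ≡ 179 (mod 809)
179^2 ≡ 179^2 = 32041 ≡ 490 (mod 809)
179^4 ≡ 490^2 = 240100 ≡ 636 (mod 809)
179^8 ≡ 636^2 = 404496 ≡ 805 (mod 809)
179^16 ≡ 805^2 = 648025 ≡ 16 (mod 809)
179^32 ≡ 16^2 = 256 (mod 809)
179^64 ≡ 256^2 = 65536 ≡ 7 (mod 809)
179^128 ≡ 7^2 = 49 (mod 809)
179^256 ≡ 49^2 = 2401 ≡ 783 (mod 809)
179^512 ≡ 783^2 = 613089 ≡ 676 (mod 809)
179^1024 ≡ 676^2 = 456976 ≡ 700 (mod 809)
179^2048 ≡ 700^2 = 490000 ≡ 555 (mod 809)
179^2351 = 179^2048 × 179^256 × 179^32 × 179^8 × 179^4 × 179^2 × 179^1 ≡ 555 × 783 × 256 × 805 × 636 × 490 × 179 (mod 809).
Accumulate the product:
555 × 783 = 434565 ≡ 132
132 × 256 = 33792 ≡ 623
623 × 805 = 501515 ≡ 744
744 × 636 = 473184 ≡ 728
728 × 490 = 356720 ≡ 760
760 × 179 = 136040 ≡ 128

128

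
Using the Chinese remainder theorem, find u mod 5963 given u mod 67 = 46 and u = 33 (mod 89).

67⁻¹ mod 89: 67×4 ≡ 1 (mod 89), so 67⁻¹ ≡ 4.
u = 46 + 67×((33 − 46)×4 mod 89) = 46 + 67×37 = 2525.

2525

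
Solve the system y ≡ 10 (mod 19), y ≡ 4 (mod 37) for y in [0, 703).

485

19⁻¹ mod 37: 19×2 ≡ 1 (mod 37), so 19⁻¹ ≡ 2.
y = 10 + 19×((4 − 10)×2 mod 37) = 10 + 19×25 = 485.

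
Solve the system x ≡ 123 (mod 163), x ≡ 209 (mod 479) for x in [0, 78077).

163⁻¹ mod 479: 163*144 ≡ 1 (mod 479), so 163⁻¹ ≡ 144.
x = 123 + 163*((209 − 123)*144 mod 479) = 123 + 163*409 = 66790.
Check: 66790 mod 163 = 123, 66790 mod 479 = 209. ✓

66790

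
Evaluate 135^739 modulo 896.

471

739 in binary is 1011100011, i.e. 739 = 512 + 128 + 64 + 32 + 2 + 1.
135^1 ≡ 135 (mod 896)
135^2 ≡ 135^2 = 18225 ≡ 305 (mod 896)
135^4 ≡ 305^2 = 93025 ≡ 737 (mod 896)
135^8 ≡ 737^2 = 543169 ≡ 193 (mod 896)
135^16 ≡ 193^2 = 37249 ≡ 513 (mod 896)
135^32 ≡ 513^2 = 263169 ≡ 641 (mod 896)
135^64 ≡ 641^2 = 410881 ≡ 513 (mod 896)
135^128 ≡ 513^2 = 263169 ≡ 641 (mod 896)
135^256 ≡ 641^2 = 410881 ≡ 513 (mod 896)
135^512 ≡ 513^2 = 263169 ≡ 641 (mod 896)
135^739 = 135^512 · 135^128 · 135^64 · 135^32 · 135^2 · 135^1 ≡ 641 · 641 · 513 · 641 · 305 · 135 (mod 896).
Accumulate the product:
641 · 641 = 410881 ≡ 513
513 · 513 = 263169 ≡ 641
641 · 641 = 410881 ≡ 513
513 · 305 = 156465 ≡ 561
561 · 135 = 75735 ≡ 471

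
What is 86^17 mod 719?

Compute successive squares:
17 in binary is 10001, i.e. 17 = 16 + 1.
86^1 ≡ 86 (mod 719)
86^2 ≡ 86^2 = 7396 ≡ 206 (mod 719)
86^4 ≡ 206^2 = 42436 ≡ 15 (mod 719)
86^8 ≡ 15^2 = 225 (mod 719)
86^16 ≡ 225^2 = 50625 ≡ 295 (mod 719)
86^17 = 86^16 * 86^1 ≡ 295 * 86 (mod 719).
295 * 86 = 25370 ≡ 205 (mod 719).

205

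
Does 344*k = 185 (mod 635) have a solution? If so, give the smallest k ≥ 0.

gcd(344, 635) = 1, so a unique solution mod 635 exists.
344⁻¹ ≡ 24 (mod 635).
k ≡ 24*185 ≡ 630 (mod 635).

630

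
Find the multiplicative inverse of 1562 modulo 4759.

4759 = 3·1562 + 73
1562 = 21·73 + 29
73 = 2·29 + 15
29 = 1·15 + 14
15 = 1·14 + 1
14 = 14·1 + 0
gcd(1562, 4759) = 1, so the inverse exists.
Bézout: 1 = 107·4759 − 326·1562.
So 1562⁻¹ ≡ −326 ≡ 4433 (mod 4759).

4433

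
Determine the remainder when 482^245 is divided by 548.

328

By square-and-multiply:
245 in binary is 11110101, i.e. 245 = 128 + 64 + 32 + 16 + 4 + 1.
482^1 ≡ 482 (mod 548)
482^2 ≡ 482^2 = 232324 ≡ 520 (mod 548)
482^4 ≡ 520^2 = 270400 ≡ 236 (mod 548)
482^8 ≡ 236^2 = 55696 ≡ 348 (mod 548)
482^16 ≡ 348^2 = 121104 ≡ 544 (mod 548)
482^32 ≡ 544^2 = 295936 ≡ 16 (mod 548)
482^64 ≡ 16^2 = 256 (mod 548)
482^128 ≡ 256^2 = 65536 ≡ 324 (mod 548)
482^245 = 482^128 · 482^64 · 482^32 · 482^16 · 482^4 · 482^1 ≡ 324 · 256 · 16 · 544 · 236 · 482 (mod 548).
Accumulate the product:
324 · 256 = 82944 ≡ 196
196 · 16 = 3136 ≡ 396
396 · 544 = 215424 ≡ 60
60 · 236 = 14160 ≡ 460
460 · 482 = 221720 ≡ 328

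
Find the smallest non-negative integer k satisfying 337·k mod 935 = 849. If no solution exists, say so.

907

gcd(337, 935) = 1, so a unique solution mod 935 exists.
337⁻¹ ≡ 283 (mod 935).
k ≡ 283·849 ≡ 907 (mod 935).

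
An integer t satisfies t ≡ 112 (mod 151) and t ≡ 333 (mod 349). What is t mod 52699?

7662

151⁻¹ mod 349: 151*245 ≡ 1 (mod 349), so 151⁻¹ ≡ 245.
t = 112 + 151*((333 − 112)*245 mod 349) = 112 + 151*50 = 7662.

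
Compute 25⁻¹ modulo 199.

199 = 7*25 + 24
25 = 1*24 + 1
24 = 24*1 + 0
gcd(25, 199) = 1, so the inverse exists.
Back-substitute for 1:
1 = 1*25 − 1*24
  = −1*199 + 8*25
So 25⁻¹ ≡ 8 (mod 199).

8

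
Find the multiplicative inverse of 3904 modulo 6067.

Apply the Euclidean algorithm and back-substitute:
6067 = 1·3904 + 2163
3904 = 1·2163 + 1741
2163 = 1·1741 + 422
1741 = 4·422 + 53
422 = 7·53 + 51
53 = 1·51 + 2
51 = 25·2 + 1
2 = 2·1 + 0
gcd(3904, 6067) = 1, so the inverse exists.
Back-substitute for 1:
1 = 1·51 − 25·2
  = −25·53 + 26·51
  = 26·422 − 207·53
  = −207·1741 + 854·422
  = 854·2163 − 1061·1741
  = −1061·3904 + 1915·2163
  = 1915·6067 − 2976·3904
So 3904⁻¹ ≡ −2976 ≡ 3091 (mod 6067).

3091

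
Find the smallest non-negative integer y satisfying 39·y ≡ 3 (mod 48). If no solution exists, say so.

gcd(39, 48) = 3, and 3 | 3, so solutions exist.
Divide through by 3: 13·y mod 16 = 1.
13⁻¹ ≡ 5 (mod 16).
y ≡ 5·1 ≡ 5 (mod 16).
The smallest non-negative solution is y = 5.

5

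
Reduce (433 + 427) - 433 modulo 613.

427

433 + 427 = 860 ≡ 247 (mod 613)
247 - 433 = -186 ≡ 427 (mod 613)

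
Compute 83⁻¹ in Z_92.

51

Apply the Euclidean algorithm and back-substitute:
92 = 1×83 + 9
83 = 9×9 + 2
9 = 4×2 + 1
2 = 2×1 + 0
gcd(83, 92) = 1, so the inverse exists.
Back-substitute for 1:
1 = 1×9 − 4×2
  = −4×83 + 37×9
  = 37×92 − 41×83
So 83⁻¹ ≡ −41 ≡ 51 (mod 92).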